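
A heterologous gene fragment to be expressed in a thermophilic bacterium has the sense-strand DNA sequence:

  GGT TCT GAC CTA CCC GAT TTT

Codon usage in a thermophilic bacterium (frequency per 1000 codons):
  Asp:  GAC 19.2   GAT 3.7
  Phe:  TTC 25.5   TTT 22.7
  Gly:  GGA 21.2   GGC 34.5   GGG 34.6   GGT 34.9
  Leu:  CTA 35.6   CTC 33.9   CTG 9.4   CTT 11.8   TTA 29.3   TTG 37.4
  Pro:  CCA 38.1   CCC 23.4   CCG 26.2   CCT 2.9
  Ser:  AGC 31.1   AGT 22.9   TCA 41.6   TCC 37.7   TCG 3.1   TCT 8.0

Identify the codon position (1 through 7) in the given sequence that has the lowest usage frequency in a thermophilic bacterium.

Codon 1 GGT (Gly): 34.9 per 1000.
Codon 2 TCT (Ser): 8.0 per 1000.
Codon 3 GAC (Asp): 19.2 per 1000.
Codon 4 CTA (Leu): 35.6 per 1000.
Codon 5 CCC (Pro): 23.4 per 1000.
Codon 6 GAT (Asp): 3.7 per 1000.
Codon 7 TTT (Phe): 22.7 per 1000.
Lowest frequency is 3.7 at codon 6.

6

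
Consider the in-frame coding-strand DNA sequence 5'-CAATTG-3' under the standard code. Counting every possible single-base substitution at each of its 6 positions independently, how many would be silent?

3

Codon 1 (CAA, Gln): 1 synonymous substitution.
Codon 2 (TTG, Leu): 2 synonymous substitutions.
Total: 1 + 2 = 3.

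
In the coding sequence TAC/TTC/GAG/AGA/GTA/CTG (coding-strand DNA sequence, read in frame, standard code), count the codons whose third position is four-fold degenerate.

2

Codon 1 TAC (Tyr): third position 2-fold.
Codon 2 TTC (Phe): third position 2-fold.
Codon 3 GAG (Glu): third position 2-fold.
Codon 4 AGA (Arg): third position 2-fold.
Codon 5 GTA (Val): third position 4-fold.
Codon 6 CTG (Leu): third position 4-fold.
Four-fold degenerate third positions: 2.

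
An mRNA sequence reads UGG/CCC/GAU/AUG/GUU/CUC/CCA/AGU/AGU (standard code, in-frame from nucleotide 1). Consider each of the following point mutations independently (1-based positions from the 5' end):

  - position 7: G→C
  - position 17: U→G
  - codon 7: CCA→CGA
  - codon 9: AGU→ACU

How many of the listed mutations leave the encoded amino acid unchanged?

Codon 3: GAU (Asp) → CAU (His) — missense.
Codon 6: CUC (Leu) → CGC (Arg) — missense.
Codon 7: CCA (Pro) → CGA (Arg) — missense.
Codon 9: AGU (Ser) → ACU (Thr) — missense.
Synonymous: 0 of 4.

0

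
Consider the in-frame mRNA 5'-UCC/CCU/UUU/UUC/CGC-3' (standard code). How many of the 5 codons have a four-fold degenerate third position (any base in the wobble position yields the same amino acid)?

Codon 1 UCC (Ser): third position 4-fold.
Codon 2 CCU (Pro): third position 4-fold.
Codon 3 UUU (Phe): third position 2-fold.
Codon 4 UUC (Phe): third position 2-fold.
Codon 5 CGC (Arg): third position 4-fold.
Four-fold degenerate third positions: 3.

3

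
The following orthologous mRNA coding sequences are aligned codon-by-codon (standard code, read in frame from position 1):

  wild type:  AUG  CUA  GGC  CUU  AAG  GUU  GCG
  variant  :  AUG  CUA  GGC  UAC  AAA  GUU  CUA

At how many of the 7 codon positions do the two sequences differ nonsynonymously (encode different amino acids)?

Codon 1: AUG Met / AUG Met — identical.
Codon 2: CUA Leu / CUA Leu — identical.
Codon 3: GGC Gly / GGC Gly — identical.
Codon 4: CUU Leu / UAC Tyr — nonsynonymous.
Codon 5: AAG Lys / AAA Lys — synonymous.
Codon 6: GUU Val / GUU Val — identical.
Codon 7: GCG Ala / CUA Leu — nonsynonymous.
Nonsynonymous differences: 2.

2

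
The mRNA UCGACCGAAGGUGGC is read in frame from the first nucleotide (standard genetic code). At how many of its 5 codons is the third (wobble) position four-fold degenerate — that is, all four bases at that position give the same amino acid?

4

Codon 1 UCG (Ser): third position 4-fold.
Codon 2 ACC (Thr): third position 4-fold.
Codon 3 GAA (Glu): third position 2-fold.
Codon 4 GGU (Gly): third position 4-fold.
Codon 5 GGC (Gly): third position 4-fold.
Four-fold degenerate third positions: 4.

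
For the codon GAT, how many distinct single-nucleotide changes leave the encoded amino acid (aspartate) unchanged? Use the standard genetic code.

Position 1: none → 0 synonymous.
Position 2: none → 0 synonymous.
Position 3: GAC → 1 synonymous.
Total: 0 + 0 + 1 = 1.

1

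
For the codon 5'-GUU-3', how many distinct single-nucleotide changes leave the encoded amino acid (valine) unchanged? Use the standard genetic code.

Position 1: none → 0 synonymous.
Position 2: none → 0 synonymous.
Position 3: GUC, GUA, GUG → 3 synonymous.
Total: 0 + 0 + 3 = 3.

3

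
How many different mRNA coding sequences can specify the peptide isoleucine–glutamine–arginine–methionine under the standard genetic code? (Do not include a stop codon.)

36

Ile: 3 codons.
Gln: 2 codons.
Arg: 6 codons.
Met: 1 codon.
3 × 2 × 6 × 1 = 36.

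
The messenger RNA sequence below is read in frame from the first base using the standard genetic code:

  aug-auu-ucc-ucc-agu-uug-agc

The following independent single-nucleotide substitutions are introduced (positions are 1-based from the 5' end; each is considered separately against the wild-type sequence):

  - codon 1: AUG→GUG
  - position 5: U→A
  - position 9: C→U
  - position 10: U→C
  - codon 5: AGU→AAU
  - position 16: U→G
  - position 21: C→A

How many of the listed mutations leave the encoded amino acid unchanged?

Codon 1: AUG (Met) → GUG (Val) — missense.
Codon 2: AUU (Ile) → AAU (Asn) — missense.
Codon 3: UCC (Ser) → UCU (Ser) — synonymous.
Codon 4: UCC (Ser) → CCC (Pro) — missense.
Codon 5: AGU (Ser) → AAU (Asn) — missense.
Codon 6: UUG (Leu) → GUG (Val) — missense.
Codon 7: AGC (Ser) → AGA (Arg) — missense.
Synonymous: 1 of 7.

1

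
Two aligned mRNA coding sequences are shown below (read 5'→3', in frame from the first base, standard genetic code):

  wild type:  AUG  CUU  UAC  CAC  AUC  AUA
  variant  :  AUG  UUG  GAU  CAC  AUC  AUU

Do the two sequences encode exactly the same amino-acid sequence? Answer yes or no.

Codon 1: AUG Met / AUG Met — identical.
Codon 2: CUU Leu / UUG Leu — synonymous.
Codon 3: UAC Tyr / GAU Asp — nonsynonymous.
Codon 4: CAC His / CAC His — identical.
Codon 5: AUC Ile / AUC Ile — identical.
Codon 6: AUA Ile / AUU Ile — synonymous.
Nonsynonymous differences: 1 → different protein.

no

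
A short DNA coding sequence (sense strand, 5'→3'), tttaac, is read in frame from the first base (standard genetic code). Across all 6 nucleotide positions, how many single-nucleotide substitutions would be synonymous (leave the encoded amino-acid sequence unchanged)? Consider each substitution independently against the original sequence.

2

Codon 1 (TTT, Phe): 1 synonymous substitution.
Codon 2 (AAC, Asn): 1 synonymous substitution.
Total: 1 + 1 = 2.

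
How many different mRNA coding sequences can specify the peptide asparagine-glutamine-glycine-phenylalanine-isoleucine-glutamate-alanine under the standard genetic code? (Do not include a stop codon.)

768

Asn: 2 codons.
Gln: 2 codons.
Gly: 4 codons.
Phe: 2 codons.
Ile: 3 codons.
Glu: 2 codons.
Ala: 4 codons.
2 × 2 × 4 × 2 × 3 × 2 × 4 = 768.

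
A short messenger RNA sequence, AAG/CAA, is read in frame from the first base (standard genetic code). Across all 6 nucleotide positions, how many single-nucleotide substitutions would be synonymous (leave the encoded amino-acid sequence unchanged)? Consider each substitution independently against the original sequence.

2

Codon 1 (AAG, Lys): 1 synonymous substitution.
Codon 2 (CAA, Gln): 1 synonymous substitution.
Total: 1 + 1 = 2.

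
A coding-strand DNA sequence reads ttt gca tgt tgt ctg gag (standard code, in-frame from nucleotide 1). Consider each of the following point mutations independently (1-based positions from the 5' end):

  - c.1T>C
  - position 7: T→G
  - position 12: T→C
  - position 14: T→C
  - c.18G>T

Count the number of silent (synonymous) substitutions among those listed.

Codon 1: TTT (Phe) → CTT (Leu) — missense.
Codon 3: TGT (Cys) → GGT (Gly) — missense.
Codon 4: TGT (Cys) → TGC (Cys) — synonymous.
Codon 5: CTG (Leu) → CCG (Pro) — missense.
Codon 6: GAG (Glu) → GAT (Asp) — missense.
Synonymous: 1 of 5.

1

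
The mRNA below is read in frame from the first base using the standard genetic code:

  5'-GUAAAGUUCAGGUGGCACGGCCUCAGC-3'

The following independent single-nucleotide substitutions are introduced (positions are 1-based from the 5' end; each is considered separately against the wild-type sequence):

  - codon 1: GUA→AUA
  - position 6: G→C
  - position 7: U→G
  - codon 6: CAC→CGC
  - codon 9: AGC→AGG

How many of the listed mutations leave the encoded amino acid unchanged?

Codon 1: GUA (Val) → AUA (Ile) — missense.
Codon 2: AAG (Lys) → AAC (Asn) — missense.
Codon 3: UUC (Phe) → GUC (Val) — missense.
Codon 6: CAC (His) → CGC (Arg) — missense.
Codon 9: AGC (Ser) → AGG (Arg) — missense.
Synonymous: 0 of 5.

0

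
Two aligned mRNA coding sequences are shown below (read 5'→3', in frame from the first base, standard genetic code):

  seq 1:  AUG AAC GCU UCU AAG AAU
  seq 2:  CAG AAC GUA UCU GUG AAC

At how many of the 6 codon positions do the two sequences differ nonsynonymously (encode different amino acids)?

3

Codon 1: AUG Met / CAG Gln — nonsynonymous.
Codon 2: AAC Asn / AAC Asn — identical.
Codon 3: GCU Ala / GUA Val — nonsynonymous.
Codon 4: UCU Ser / UCU Ser — identical.
Codon 5: AAG Lys / GUG Val — nonsynonymous.
Codon 6: AAU Asn / AAC Asn — synonymous.
Nonsynonymous differences: 3.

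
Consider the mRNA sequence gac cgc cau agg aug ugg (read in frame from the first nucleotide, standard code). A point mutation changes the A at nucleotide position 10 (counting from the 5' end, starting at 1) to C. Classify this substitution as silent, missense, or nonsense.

Position 10 falls in codon 4: AGG → Arg.
After the substitution the codon is CGG → Arg.
Both encode Arg, so the change is synonymous.

silent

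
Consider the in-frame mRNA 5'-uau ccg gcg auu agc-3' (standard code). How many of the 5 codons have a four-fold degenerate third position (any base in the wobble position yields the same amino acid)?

2

Codon 1 UAU (Tyr): third position 2-fold.
Codon 2 CCG (Pro): third position 4-fold.
Codon 3 GCG (Ala): third position 4-fold.
Codon 4 AUU (Ile): third position 3-fold.
Codon 5 AGC (Ser): third position 2-fold.
Four-fold degenerate third positions: 2.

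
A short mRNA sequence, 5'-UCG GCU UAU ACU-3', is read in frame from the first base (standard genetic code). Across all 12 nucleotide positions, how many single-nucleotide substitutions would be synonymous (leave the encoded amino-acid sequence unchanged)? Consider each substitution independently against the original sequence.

Codon 1 (UCG, Ser): 3 synonymous substitutions.
Codon 2 (GCU, Ala): 3 synonymous substitutions.
Codon 3 (UAU, Tyr): 1 synonymous substitution.
Codon 4 (ACU, Thr): 3 synonymous substitutions.
Total: 3 + 3 + 1 + 3 = 10.

10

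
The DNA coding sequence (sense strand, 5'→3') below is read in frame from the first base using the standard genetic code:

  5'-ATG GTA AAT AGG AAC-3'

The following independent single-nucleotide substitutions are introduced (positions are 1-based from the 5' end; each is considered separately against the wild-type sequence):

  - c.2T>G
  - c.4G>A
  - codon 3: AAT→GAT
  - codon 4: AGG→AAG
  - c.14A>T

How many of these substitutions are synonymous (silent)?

Codon 1: ATG (Met) → AGG (Arg) — missense.
Codon 2: GTA (Val) → ATA (Ile) — missense.
Codon 3: AAT (Asn) → GAT (Asp) — missense.
Codon 4: AGG (Arg) → AAG (Lys) — missense.
Codon 5: AAC (Asn) → ATC (Ile) — missense.
Synonymous: 0 of 5.

0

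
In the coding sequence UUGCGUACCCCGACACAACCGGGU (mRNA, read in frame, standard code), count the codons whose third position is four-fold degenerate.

Codon 1 UUG (Leu): third position 2-fold.
Codon 2 CGU (Arg): third position 4-fold.
Codon 3 ACC (Thr): third position 4-fold.
Codon 4 CCG (Pro): third position 4-fold.
Codon 5 ACA (Thr): third position 4-fold.
Codon 6 CAA (Gln): third position 2-fold.
Codon 7 CCG (Pro): third position 4-fold.
Codon 8 GGU (Gly): third position 4-fold.
Four-fold degenerate third positions: 6.

6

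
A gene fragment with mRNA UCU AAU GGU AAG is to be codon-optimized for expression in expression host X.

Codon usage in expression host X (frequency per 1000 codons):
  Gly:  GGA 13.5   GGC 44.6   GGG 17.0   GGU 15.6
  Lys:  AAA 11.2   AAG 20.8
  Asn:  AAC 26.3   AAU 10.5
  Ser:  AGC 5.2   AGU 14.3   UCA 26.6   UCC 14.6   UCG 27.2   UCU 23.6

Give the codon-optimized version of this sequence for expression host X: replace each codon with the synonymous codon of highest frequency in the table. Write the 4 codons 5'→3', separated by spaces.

UCG AAC GGC AAG

Codon 1 (Ser): best is UCG at 27.2.
Codon 2 (Asn): best is AAC at 26.3.
Codon 3 (Gly): best is GGC at 44.6.
Codon 4 (Lys): best is AAG at 20.8.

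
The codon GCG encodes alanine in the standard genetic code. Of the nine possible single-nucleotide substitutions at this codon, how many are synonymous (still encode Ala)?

Position 1: none → 0 synonymous.
Position 2: none → 0 synonymous.
Position 3: GCU, GCC, GCA → 3 synonymous.
Total: 0 + 0 + 3 = 3.

3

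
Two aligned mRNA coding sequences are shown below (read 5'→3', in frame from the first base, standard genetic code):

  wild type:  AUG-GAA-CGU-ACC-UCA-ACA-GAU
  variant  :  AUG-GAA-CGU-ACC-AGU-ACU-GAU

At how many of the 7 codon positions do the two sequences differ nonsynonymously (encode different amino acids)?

Codon 1: AUG Met / AUG Met — identical.
Codon 2: GAA Glu / GAA Glu — identical.
Codon 3: CGU Arg / CGU Arg — identical.
Codon 4: ACC Thr / ACC Thr — identical.
Codon 5: UCA Ser / AGU Ser — synonymous.
Codon 6: ACA Thr / ACU Thr — synonymous.
Codon 7: GAU Asp / GAU Asp — identical.
Nonsynonymous differences: 0.

0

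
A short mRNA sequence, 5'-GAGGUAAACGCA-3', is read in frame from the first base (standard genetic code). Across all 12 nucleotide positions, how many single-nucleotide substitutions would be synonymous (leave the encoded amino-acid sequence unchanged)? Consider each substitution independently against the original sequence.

8

Codon 1 (GAG, Glu): 1 synonymous substitution.
Codon 2 (GUA, Val): 3 synonymous substitutions.
Codon 3 (AAC, Asn): 1 synonymous substitution.
Codon 4 (GCA, Ala): 3 synonymous substitutions.
Total: 1 + 3 + 1 + 3 = 8.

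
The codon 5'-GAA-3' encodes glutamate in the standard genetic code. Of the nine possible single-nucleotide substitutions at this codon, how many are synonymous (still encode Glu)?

1

Position 1: none → 0 synonymous.
Position 2: none → 0 synonymous.
Position 3: GAG → 1 synonymous.
Total: 0 + 0 + 1 = 1.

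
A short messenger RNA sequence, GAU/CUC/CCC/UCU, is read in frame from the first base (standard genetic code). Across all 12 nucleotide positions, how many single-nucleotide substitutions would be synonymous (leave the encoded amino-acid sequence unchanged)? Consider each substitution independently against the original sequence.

Codon 1 (GAU, Asp): 1 synonymous substitution.
Codon 2 (CUC, Leu): 3 synonymous substitutions.
Codon 3 (CCC, Pro): 3 synonymous substitutions.
Codon 4 (UCU, Ser): 3 synonymous substitutions.
Total: 1 + 3 + 3 + 3 = 10.

10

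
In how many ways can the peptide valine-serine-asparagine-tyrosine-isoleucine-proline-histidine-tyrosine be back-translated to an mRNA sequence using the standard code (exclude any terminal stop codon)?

4608

Val: 4 codons.
Ser: 6 codons.
Asn: 2 codons.
Tyr: 2 codons.
Ile: 3 codons.
Pro: 4 codons.
His: 2 codons.
Tyr: 2 codons.
4 × 6 × 2 × 2 × 3 × 4 × 2 × 2 = 4608.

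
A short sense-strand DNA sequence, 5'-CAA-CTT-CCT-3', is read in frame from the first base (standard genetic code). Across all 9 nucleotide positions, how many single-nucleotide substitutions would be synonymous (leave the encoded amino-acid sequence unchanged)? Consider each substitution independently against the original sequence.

Codon 1 (CAA, Gln): 1 synonymous substitution.
Codon 2 (CTT, Leu): 3 synonymous substitutions.
Codon 3 (CCT, Pro): 3 synonymous substitutions.
Total: 1 + 3 + 3 = 7.

7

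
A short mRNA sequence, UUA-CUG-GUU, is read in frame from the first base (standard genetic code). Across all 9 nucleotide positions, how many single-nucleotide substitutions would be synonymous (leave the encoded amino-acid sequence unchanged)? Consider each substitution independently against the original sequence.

9

Codon 1 (UUA, Leu): 2 synonymous substitutions.
Codon 2 (CUG, Leu): 4 synonymous substitutions.
Codon 3 (GUU, Val): 3 synonymous substitutions.
Total: 2 + 4 + 3 = 9.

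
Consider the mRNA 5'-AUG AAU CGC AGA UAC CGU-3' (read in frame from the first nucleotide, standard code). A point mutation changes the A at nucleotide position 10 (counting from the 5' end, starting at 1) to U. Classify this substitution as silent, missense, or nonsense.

Position 10 falls in codon 4: AGA → Arg.
After the substitution the codon is UGA → Stop.
The new codon is a stop codon, so this is a nonsense mutation.

nonsense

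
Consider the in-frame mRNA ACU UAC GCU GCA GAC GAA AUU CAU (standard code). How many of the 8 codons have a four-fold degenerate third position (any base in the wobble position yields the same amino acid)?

3

Codon 1 ACU (Thr): third position 4-fold.
Codon 2 UAC (Tyr): third position 2-fold.
Codon 3 GCU (Ala): third position 4-fold.
Codon 4 GCA (Ala): third position 4-fold.
Codon 5 GAC (Asp): third position 2-fold.
Codon 6 GAA (Glu): third position 2-fold.
Codon 7 AUU (Ile): third position 3-fold.
Codon 8 CAU (His): third position 2-fold.
Four-fold degenerate third positions: 3.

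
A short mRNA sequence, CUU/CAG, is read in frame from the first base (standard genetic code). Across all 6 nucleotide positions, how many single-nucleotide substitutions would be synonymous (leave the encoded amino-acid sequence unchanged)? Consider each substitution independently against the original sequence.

Codon 1 (CUU, Leu): 3 synonymous substitutions.
Codon 2 (CAG, Gln): 1 synonymous substitution.
Total: 3 + 1 = 4.

4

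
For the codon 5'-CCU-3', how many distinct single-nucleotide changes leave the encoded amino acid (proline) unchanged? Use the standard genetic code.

3

Position 1: none → 0 synonymous.
Position 2: none → 0 synonymous.
Position 3: CCC, CCA, CCG → 3 synonymous.
Total: 0 + 0 + 3 = 3.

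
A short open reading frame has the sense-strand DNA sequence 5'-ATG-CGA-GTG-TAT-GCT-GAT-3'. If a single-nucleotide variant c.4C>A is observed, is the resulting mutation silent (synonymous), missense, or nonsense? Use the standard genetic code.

silent

Position 4 falls in codon 2: CGA → Arg.
After the substitution the codon is AGA → Arg.
Both encode Arg, so the change is synonymous.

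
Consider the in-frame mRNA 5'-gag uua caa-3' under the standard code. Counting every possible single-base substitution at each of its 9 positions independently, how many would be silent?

4

Codon 1 (GAG, Glu): 1 synonymous substitution.
Codon 2 (UUA, Leu): 2 synonymous substitutions.
Codon 3 (CAA, Gln): 1 synonymous substitution.
Total: 1 + 2 + 1 = 4.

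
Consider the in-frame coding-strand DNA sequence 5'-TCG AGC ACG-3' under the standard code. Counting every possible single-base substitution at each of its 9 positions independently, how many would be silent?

Codon 1 (TCG, Ser): 3 synonymous substitutions.
Codon 2 (AGC, Ser): 1 synonymous substitution.
Codon 3 (ACG, Thr): 3 synonymous substitutions.
Total: 3 + 1 + 3 = 7.

7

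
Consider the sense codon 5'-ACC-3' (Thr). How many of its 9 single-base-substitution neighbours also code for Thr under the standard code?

Position 1: none → 0 synonymous.
Position 2: none → 0 synonymous.
Position 3: ACU, ACA, ACG → 3 synonymous.
Total: 0 + 0 + 3 = 3.

3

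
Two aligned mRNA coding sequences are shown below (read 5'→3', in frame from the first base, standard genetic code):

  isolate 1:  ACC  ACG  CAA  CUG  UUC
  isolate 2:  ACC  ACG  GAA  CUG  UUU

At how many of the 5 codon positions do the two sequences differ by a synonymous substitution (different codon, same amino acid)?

1

Codon 1: ACC Thr / ACC Thr — identical.
Codon 2: ACG Thr / ACG Thr — identical.
Codon 3: CAA Gln / GAA Glu — nonsynonymous.
Codon 4: CUG Leu / CUG Leu — identical.
Codon 5: UUC Phe / UUU Phe — synonymous.
Synonymous differences: 1.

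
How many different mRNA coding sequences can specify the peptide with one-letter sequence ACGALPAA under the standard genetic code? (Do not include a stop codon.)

Ala: 4 codons.
Cys: 2 codons.
Gly: 4 codons.
Ala: 4 codons.
Leu: 6 codons.
Pro: 4 codons.
Ala: 4 codons.
Ala: 4 codons.
4 × 2 × 4 × 4 × 6 × 4 × 4 × 4 = 49152.

49152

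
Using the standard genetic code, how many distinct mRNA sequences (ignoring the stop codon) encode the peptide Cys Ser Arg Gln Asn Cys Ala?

Cys: 2 codons.
Ser: 6 codons.
Arg: 6 codons.
Gln: 2 codons.
Asn: 2 codons.
Cys: 2 codons.
Ala: 4 codons.
2 × 6 × 6 × 2 × 2 × 2 × 4 = 2304.

2304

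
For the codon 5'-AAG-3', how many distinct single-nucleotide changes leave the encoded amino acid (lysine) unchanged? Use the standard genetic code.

Position 1: none → 0 synonymous.
Position 2: none → 0 synonymous.
Position 3: AAA → 1 synonymous.
Total: 0 + 0 + 1 = 1.

1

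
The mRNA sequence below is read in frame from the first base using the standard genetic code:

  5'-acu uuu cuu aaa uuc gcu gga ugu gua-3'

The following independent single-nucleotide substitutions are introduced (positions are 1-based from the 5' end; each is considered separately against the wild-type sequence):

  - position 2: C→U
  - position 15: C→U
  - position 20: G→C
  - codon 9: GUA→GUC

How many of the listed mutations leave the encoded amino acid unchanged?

Codon 1: ACU (Thr) → AUU (Ile) — missense.
Codon 5: UUC (Phe) → UUU (Phe) — synonymous.
Codon 7: GGA (Gly) → GCA (Ala) — missense.
Codon 9: GUA (Val) → GUC (Val) — synonymous.
Synonymous: 2 of 4.

2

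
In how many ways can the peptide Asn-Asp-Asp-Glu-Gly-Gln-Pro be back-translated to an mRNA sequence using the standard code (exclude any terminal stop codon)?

Asn: 2 codons.
Asp: 2 codons.
Asp: 2 codons.
Glu: 2 codons.
Gly: 4 codons.
Gln: 2 codons.
Pro: 4 codons.
2 × 2 × 2 × 2 × 4 × 2 × 4 = 512.

512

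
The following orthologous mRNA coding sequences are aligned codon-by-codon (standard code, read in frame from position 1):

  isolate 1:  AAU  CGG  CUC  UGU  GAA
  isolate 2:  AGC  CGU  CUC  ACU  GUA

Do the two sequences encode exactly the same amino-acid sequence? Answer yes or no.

Codon 1: AAU Asn / AGC Ser — nonsynonymous.
Codon 2: CGG Arg / CGU Arg — synonymous.
Codon 3: CUC Leu / CUC Leu — identical.
Codon 4: UGU Cys / ACU Thr — nonsynonymous.
Codon 5: GAA Glu / GUA Val — nonsynonymous.
Nonsynonymous differences: 3 → different protein.

no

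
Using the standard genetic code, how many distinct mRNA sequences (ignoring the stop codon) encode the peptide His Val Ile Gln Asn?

His: 2 codons.
Val: 4 codons.
Ile: 3 codons.
Gln: 2 codons.
Asn: 2 codons.
2 × 4 × 3 × 2 × 2 = 96.

96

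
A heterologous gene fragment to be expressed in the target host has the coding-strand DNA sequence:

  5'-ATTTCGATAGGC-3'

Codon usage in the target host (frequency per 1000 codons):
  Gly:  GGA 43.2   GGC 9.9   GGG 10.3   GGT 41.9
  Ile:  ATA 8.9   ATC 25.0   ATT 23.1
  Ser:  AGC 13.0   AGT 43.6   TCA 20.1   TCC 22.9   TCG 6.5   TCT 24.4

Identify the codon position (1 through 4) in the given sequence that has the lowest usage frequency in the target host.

2

Codon 1 ATT (Ile): 23.1 per 1000.
Codon 2 TCG (Ser): 6.5 per 1000.
Codon 3 ATA (Ile): 8.9 per 1000.
Codon 4 GGC (Gly): 9.9 per 1000.
Lowest frequency is 6.5 at codon 2.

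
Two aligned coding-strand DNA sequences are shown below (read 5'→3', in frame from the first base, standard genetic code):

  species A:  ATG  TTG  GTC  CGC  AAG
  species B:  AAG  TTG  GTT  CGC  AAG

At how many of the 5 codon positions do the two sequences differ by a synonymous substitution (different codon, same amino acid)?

1

Codon 1: ATG Met / AAG Lys — nonsynonymous.
Codon 2: TTG Leu / TTG Leu — identical.
Codon 3: GTC Val / GTT Val — synonymous.
Codon 4: CGC Arg / CGC Arg — identical.
Codon 5: AAG Lys / AAG Lys — identical.
Synonymous differences: 1.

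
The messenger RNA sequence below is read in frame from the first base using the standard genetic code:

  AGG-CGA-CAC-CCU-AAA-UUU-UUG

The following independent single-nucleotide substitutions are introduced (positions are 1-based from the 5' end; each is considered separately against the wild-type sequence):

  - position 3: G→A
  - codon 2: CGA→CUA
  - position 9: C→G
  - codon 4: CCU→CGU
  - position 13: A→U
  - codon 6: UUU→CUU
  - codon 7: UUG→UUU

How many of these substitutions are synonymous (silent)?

Codon 1: AGG (Arg) → AGA (Arg) — synonymous.
Codon 2: CGA (Arg) → CUA (Leu) — missense.
Codon 3: CAC (His) → CAG (Gln) — missense.
Codon 4: CCU (Pro) → CGU (Arg) — missense.
Codon 5: AAA (Lys) → UAA (Stop) — nonsense.
Codon 6: UUU (Phe) → CUU (Leu) — missense.
Codon 7: UUG (Leu) → UUU (Phe) — missense.
Synonymous: 1 of 7.

1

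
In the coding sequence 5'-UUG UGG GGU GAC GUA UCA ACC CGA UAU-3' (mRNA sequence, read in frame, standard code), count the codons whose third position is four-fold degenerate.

5

Codon 1 UUG (Leu): third position 2-fold.
Codon 2 UGG (Trp): third position 1-fold.
Codon 3 GGU (Gly): third position 4-fold.
Codon 4 GAC (Asp): third position 2-fold.
Codon 5 GUA (Val): third position 4-fold.
Codon 6 UCA (Ser): third position 4-fold.
Codon 7 ACC (Thr): third position 4-fold.
Codon 8 CGA (Arg): third position 4-fold.
Codon 9 UAU (Tyr): third position 2-fold.
Four-fold degenerate third positions: 5.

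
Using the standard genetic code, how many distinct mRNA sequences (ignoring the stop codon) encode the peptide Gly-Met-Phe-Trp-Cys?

Gly: 4 codons.
Met: 1 codon.
Phe: 2 codons.
Trp: 1 codon.
Cys: 2 codons.
4 × 1 × 2 × 1 × 2 = 16.

16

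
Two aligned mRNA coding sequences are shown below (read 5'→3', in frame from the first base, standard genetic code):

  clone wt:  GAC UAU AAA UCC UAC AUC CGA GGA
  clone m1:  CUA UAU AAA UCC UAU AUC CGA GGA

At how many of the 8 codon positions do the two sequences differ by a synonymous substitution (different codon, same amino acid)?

Codon 1: GAC Asp / CUA Leu — nonsynonymous.
Codon 2: UAU Tyr / UAU Tyr — identical.
Codon 3: AAA Lys / AAA Lys — identical.
Codon 4: UCC Ser / UCC Ser — identical.
Codon 5: UAC Tyr / UAU Tyr — synonymous.
Codon 6: AUC Ile / AUC Ile — identical.
Codon 7: CGA Arg / CGA Arg — identical.
Codon 8: GGA Gly / GGA Gly — identical.
Synonymous differences: 1.

1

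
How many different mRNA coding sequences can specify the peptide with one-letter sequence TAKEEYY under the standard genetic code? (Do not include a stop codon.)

512

Thr: 4 codons.
Ala: 4 codons.
Lys: 2 codons.
Glu: 2 codons.
Glu: 2 codons.
Tyr: 2 codons.
Tyr: 2 codons.
4 × 4 × 2 × 2 × 2 × 2 × 2 = 512.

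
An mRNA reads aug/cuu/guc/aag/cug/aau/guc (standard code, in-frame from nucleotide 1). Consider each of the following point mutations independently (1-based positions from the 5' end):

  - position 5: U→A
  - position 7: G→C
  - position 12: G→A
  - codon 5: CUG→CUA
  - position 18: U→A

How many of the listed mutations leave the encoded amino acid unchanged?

Codon 2: CUU (Leu) → CAU (His) — missense.
Codon 3: GUC (Val) → CUC (Leu) — missense.
Codon 4: AAG (Lys) → AAA (Lys) — synonymous.
Codon 5: CUG (Leu) → CUA (Leu) — synonymous.
Codon 6: AAU (Asn) → AAA (Lys) — missense.
Synonymous: 2 of 5.

2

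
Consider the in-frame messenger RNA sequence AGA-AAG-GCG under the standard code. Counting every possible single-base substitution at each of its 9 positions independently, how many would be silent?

6

Codon 1 (AGA, Arg): 2 synonymous substitutions.
Codon 2 (AAG, Lys): 1 synonymous substitution.
Codon 3 (GCG, Ala): 3 synonymous substitutions.
Total: 2 + 1 + 3 = 6.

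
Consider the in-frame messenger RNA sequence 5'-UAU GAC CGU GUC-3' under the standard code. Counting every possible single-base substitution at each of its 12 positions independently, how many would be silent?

8

Codon 1 (UAU, Tyr): 1 synonymous substitution.
Codon 2 (GAC, Asp): 1 synonymous substitution.
Codon 3 (CGU, Arg): 3 synonymous substitutions.
Codon 4 (GUC, Val): 3 synonymous substitutions.
Total: 1 + 1 + 3 + 3 = 8.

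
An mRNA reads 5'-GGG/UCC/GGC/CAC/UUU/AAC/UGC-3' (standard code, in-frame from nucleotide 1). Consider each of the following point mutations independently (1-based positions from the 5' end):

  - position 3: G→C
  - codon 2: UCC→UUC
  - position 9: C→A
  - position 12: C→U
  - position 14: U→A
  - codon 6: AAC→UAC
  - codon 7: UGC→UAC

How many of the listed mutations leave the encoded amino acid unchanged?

Codon 1: GGG (Gly) → GGC (Gly) — synonymous.
Codon 2: UCC (Ser) → UUC (Phe) — missense.
Codon 3: GGC (Gly) → GGA (Gly) — synonymous.
Codon 4: CAC (His) → CAU (His) — synonymous.
Codon 5: UUU (Phe) → UAU (Tyr) — missense.
Codon 6: AAC (Asn) → UAC (Tyr) — missense.
Codon 7: UGC (Cys) → UAC (Tyr) — missense.
Synonymous: 3 of 7.

3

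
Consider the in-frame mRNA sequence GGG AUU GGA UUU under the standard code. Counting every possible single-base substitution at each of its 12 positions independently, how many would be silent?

Codon 1 (GGG, Gly): 3 synonymous substitutions.
Codon 2 (AUU, Ile): 2 synonymous substitutions.
Codon 3 (GGA, Gly): 3 synonymous substitutions.
Codon 4 (UUU, Phe): 1 synonymous substitution.
Total: 3 + 2 + 3 + 1 = 9.

9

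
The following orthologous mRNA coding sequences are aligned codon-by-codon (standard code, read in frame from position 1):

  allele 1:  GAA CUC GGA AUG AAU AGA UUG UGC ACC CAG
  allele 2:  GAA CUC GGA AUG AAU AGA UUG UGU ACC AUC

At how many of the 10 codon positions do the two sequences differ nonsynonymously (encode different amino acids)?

1

Codon 1: GAA Glu / GAA Glu — identical.
Codon 2: CUC Leu / CUC Leu — identical.
Codon 3: GGA Gly / GGA Gly — identical.
Codon 4: AUG Met / AUG Met — identical.
Codon 5: AAU Asn / AAU Asn — identical.
Codon 6: AGA Arg / AGA Arg — identical.
Codon 7: UUG Leu / UUG Leu — identical.
Codon 8: UGC Cys / UGU Cys — synonymous.
Codon 9: ACC Thr / ACC Thr — identical.
Codon 10: CAG Gln / AUC Ile — nonsynonymous.
Nonsynonymous differences: 1.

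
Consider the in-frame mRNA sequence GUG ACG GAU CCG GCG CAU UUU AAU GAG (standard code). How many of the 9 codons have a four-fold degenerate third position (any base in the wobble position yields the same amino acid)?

4

Codon 1 GUG (Val): third position 4-fold.
Codon 2 ACG (Thr): third position 4-fold.
Codon 3 GAU (Asp): third position 2-fold.
Codon 4 CCG (Pro): third position 4-fold.
Codon 5 GCG (Ala): third position 4-fold.
Codon 6 CAU (His): third position 2-fold.
Codon 7 UUU (Phe): third position 2-fold.
Codon 8 AAU (Asn): third position 2-fold.
Codon 9 GAG (Glu): third position 2-fold.
Four-fold degenerate third positions: 4.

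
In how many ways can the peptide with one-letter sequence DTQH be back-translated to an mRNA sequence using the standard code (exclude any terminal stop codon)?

32

Asp: 2 codons.
Thr: 4 codons.
Gln: 2 codons.
His: 2 codons.
2 × 4 × 2 × 2 = 32.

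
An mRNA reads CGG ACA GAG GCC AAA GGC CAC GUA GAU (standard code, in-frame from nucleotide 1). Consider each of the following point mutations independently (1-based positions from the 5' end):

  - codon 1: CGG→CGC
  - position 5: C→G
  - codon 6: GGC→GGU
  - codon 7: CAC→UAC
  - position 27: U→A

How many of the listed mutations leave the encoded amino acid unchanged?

2

Codon 1: CGG (Arg) → CGC (Arg) — synonymous.
Codon 2: ACA (Thr) → AGA (Arg) — missense.
Codon 6: GGC (Gly) → GGU (Gly) — synonymous.
Codon 7: CAC (His) → UAC (Tyr) — missense.
Codon 9: GAU (Asp) → GAA (Glu) — missense.
Synonymous: 2 of 5.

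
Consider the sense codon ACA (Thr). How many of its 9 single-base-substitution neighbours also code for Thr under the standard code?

3

Position 1: none → 0 synonymous.
Position 2: none → 0 synonymous.
Position 3: ACU, ACC, ACG → 3 synonymous.
Total: 0 + 0 + 3 = 3.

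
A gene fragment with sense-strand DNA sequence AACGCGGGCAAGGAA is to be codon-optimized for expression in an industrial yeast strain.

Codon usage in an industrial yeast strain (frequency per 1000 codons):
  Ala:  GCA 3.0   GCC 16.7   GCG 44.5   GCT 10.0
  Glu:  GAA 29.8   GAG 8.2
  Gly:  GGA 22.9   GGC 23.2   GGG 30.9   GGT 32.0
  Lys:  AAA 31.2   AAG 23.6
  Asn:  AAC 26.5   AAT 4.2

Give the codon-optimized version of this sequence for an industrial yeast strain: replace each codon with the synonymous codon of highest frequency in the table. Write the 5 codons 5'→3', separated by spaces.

Codon 1 (Asn): best is AAC at 26.5.
Codon 2 (Ala): best is GCG at 44.5.
Codon 3 (Gly): best is GGT at 32.0.
Codon 4 (Lys): best is AAA at 31.2.
Codon 5 (Glu): best is GAA at 29.8.

AAC GCG GGT AAA GAA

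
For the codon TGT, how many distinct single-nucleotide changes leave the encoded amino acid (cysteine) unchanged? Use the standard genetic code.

Position 1: none → 0 synonymous.
Position 2: none → 0 synonymous.
Position 3: TGC → 1 synonymous.
Total: 0 + 0 + 1 = 1.

1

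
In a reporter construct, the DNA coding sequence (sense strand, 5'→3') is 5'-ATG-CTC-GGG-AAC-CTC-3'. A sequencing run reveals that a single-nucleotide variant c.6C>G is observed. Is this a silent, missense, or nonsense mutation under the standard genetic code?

Position 6 falls in codon 2: CTC → Leu.
After the substitution the codon is CTG → Leu.
Both encode Leu, so the change is synonymous.

silent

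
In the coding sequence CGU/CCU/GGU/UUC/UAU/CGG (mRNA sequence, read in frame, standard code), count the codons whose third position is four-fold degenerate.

4

Codon 1 CGU (Arg): third position 4-fold.
Codon 2 CCU (Pro): third position 4-fold.
Codon 3 GGU (Gly): third position 4-fold.
Codon 4 UUC (Phe): third position 2-fold.
Codon 5 UAU (Tyr): third position 2-fold.
Codon 6 CGG (Arg): third position 4-fold.
Four-fold degenerate third positions: 4.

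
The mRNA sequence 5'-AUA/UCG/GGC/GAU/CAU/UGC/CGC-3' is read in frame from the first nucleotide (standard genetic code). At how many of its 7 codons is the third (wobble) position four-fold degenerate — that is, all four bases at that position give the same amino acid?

3

Codon 1 AUA (Ile): third position 3-fold.
Codon 2 UCG (Ser): third position 4-fold.
Codon 3 GGC (Gly): third position 4-fold.
Codon 4 GAU (Asp): third position 2-fold.
Codon 5 CAU (His): third position 2-fold.
Codon 6 UGC (Cys): third position 2-fold.
Codon 7 CGC (Arg): third position 4-fold.
Four-fold degenerate third positions: 3.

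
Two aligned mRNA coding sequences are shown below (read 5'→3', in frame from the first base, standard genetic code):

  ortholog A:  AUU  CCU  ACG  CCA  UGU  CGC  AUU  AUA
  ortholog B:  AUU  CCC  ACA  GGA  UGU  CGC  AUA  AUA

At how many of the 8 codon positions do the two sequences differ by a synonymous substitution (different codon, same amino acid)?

3

Codon 1: AUU Ile / AUU Ile — identical.
Codon 2: CCU Pro / CCC Pro — synonymous.
Codon 3: ACG Thr / ACA Thr — synonymous.
Codon 4: CCA Pro / GGA Gly — nonsynonymous.
Codon 5: UGU Cys / UGU Cys — identical.
Codon 6: CGC Arg / CGC Arg — identical.
Codon 7: AUU Ile / AUA Ile — synonymous.
Codon 8: AUA Ile / AUA Ile — identical.
Synonymous differences: 3.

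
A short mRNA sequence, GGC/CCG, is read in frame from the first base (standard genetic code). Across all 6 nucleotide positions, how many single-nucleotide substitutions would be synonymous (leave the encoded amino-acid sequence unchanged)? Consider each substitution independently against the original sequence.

6

Codon 1 (GGC, Gly): 3 synonymous substitutions.
Codon 2 (CCG, Pro): 3 synonymous substitutions.
Total: 3 + 3 = 6.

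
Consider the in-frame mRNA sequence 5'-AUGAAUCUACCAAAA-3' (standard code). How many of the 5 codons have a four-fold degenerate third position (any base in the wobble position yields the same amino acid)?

Codon 1 AUG (Met): third position 1-fold.
Codon 2 AAU (Asn): third position 2-fold.
Codon 3 CUA (Leu): third position 4-fold.
Codon 4 CCA (Pro): third position 4-fold.
Codon 5 AAA (Lys): third position 2-fold.
Four-fold degenerate third positions: 2.

2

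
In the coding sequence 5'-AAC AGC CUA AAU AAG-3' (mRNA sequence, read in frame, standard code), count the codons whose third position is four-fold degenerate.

1

Codon 1 AAC (Asn): third position 2-fold.
Codon 2 AGC (Ser): third position 2-fold.
Codon 3 CUA (Leu): third position 4-fold.
Codon 4 AAU (Asn): third position 2-fold.
Codon 5 AAG (Lys): third position 2-fold.
Four-fold degenerate third positions: 1.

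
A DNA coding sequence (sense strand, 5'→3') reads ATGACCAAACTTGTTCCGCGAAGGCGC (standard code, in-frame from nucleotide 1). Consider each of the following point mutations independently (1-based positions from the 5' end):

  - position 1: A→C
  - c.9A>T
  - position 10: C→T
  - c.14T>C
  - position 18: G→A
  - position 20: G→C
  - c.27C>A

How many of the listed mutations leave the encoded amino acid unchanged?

2

Codon 1: ATG (Met) → CTG (Leu) — missense.
Codon 3: AAA (Lys) → AAT (Asn) — missense.
Codon 4: CTT (Leu) → TTT (Phe) — missense.
Codon 5: GTT (Val) → GCT (Ala) — missense.
Codon 6: CCG (Pro) → CCA (Pro) — synonymous.
Codon 7: CGA (Arg) → CCA (Pro) — missense.
Codon 9: CGC (Arg) → CGA (Arg) — synonymous.
Synonymous: 2 of 7.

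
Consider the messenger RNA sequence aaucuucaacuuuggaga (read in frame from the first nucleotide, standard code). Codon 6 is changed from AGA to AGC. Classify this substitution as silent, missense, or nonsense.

missense

Position 18 falls in codon 6: AGA → Arg.
After the substitution the codon is AGC → Ser.
Arg ≠ Ser, so this is a missense mutation.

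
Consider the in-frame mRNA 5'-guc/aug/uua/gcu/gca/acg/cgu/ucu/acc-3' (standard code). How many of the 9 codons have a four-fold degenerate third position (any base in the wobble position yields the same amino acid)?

7

Codon 1 GUC (Val): third position 4-fold.
Codon 2 AUG (Met): third position 1-fold.
Codon 3 UUA (Leu): third position 2-fold.
Codon 4 GCU (Ala): third position 4-fold.
Codon 5 GCA (Ala): third position 4-fold.
Codon 6 ACG (Thr): third position 4-fold.
Codon 7 CGU (Arg): third position 4-fold.
Codon 8 UCU (Ser): third position 4-fold.
Codon 9 ACC (Thr): third position 4-fold.
Four-fold degenerate third positions: 7.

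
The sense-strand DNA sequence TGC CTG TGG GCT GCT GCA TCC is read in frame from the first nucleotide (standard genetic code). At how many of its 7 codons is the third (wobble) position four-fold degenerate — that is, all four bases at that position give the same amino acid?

5

Codon 1 TGC (Cys): third position 2-fold.
Codon 2 CTG (Leu): third position 4-fold.
Codon 3 TGG (Trp): third position 1-fold.
Codon 4 GCT (Ala): third position 4-fold.
Codon 5 GCT (Ala): third position 4-fold.
Codon 6 GCA (Ala): third position 4-fold.
Codon 7 TCC (Ser): third position 4-fold.
Four-fold degenerate third positions: 5.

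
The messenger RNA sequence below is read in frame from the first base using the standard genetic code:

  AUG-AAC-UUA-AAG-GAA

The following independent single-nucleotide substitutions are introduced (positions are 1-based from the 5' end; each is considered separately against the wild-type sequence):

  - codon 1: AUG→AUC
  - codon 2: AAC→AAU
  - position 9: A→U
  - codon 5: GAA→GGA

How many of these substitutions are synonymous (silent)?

Codon 1: AUG (Met) → AUC (Ile) — missense.
Codon 2: AAC (Asn) → AAU (Asn) — synonymous.
Codon 3: UUA (Leu) → UUU (Phe) — missense.
Codon 5: GAA (Glu) → GGA (Gly) — missense.
Synonymous: 1 of 4.

1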